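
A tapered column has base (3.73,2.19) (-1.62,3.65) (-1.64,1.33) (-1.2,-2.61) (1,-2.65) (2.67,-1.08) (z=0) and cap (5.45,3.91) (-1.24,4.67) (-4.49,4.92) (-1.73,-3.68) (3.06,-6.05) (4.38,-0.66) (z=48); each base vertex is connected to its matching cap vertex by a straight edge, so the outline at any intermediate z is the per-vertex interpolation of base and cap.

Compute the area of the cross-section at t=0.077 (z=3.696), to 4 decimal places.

Cross-section at t=0.077: each vertex is (1-t)·p0[i] + t·p1[i].
  v1: (1-0.077)·(3.73,2.19) + 0.077·(5.45,3.91) = (3.8624,2.3224)
  v2: (1-0.077)·(-1.62,3.65) + 0.077·(-1.24,4.67) = (-1.5907,3.7285)
  v3: (1-0.077)·(-1.64,1.33) + 0.077·(-4.49,4.92) = (-1.8595,1.6064)
  v4: (1-0.077)·(-1.2,-2.61) + 0.077·(-1.73,-3.68) = (-1.2408,-2.6924)
  v5: (1-0.077)·(1,-2.65) + 0.077·(3.06,-6.05) = (1.1586,-2.9118)
  v6: (1-0.077)·(2.67,-1.08) + 0.077·(4.38,-0.66) = (2.8017,-1.0477)
Shoelace sum Σ(x_i·y_{i+1} − x_{i+1}·y_i):
  i=1: 3.8624·3.7285 − -1.5907·2.3224 = +18.0957 (running +18.0957)
  i=2: -1.5907·1.6064 − -1.8595·3.7285 = +4.3776 (running +22.4733)
  i=3: -1.8595·-2.6924 − -1.2408·1.6064 = +6.9996 (running +29.4729)
  i=4: -1.2408·-2.9118 − 1.1586·-2.6924 = +6.7324 (running +36.2054)
  i=5: 1.1586·-1.0477 − 2.8017·-2.9118 = +6.9441 (running +43.1494)
  i=6: 2.8017·2.3224 − 3.8624·-1.0477 = +10.5532 (running +53.7027)
Area = |Σ|/2 = |53.7027|/2 = 26.8513

Area at t=0.077: 26.8513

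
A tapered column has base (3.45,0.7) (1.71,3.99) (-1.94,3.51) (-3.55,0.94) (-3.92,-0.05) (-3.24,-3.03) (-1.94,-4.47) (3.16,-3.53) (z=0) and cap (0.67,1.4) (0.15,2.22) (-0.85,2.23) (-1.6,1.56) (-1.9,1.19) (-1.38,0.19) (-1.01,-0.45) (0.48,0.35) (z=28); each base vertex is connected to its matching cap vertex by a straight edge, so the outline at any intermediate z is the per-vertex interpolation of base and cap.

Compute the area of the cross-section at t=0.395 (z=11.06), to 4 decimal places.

Cross-section at t=0.395: each vertex is (1-t)·p0[i] + t·p1[i].
  v1: (1-0.395)·(3.45,0.7) + 0.395·(0.67,1.4) = (2.3519,0.9765)
  v2: (1-0.395)·(1.71,3.99) + 0.395·(0.15,2.22) = (1.0938,3.2909)
  v3: (1-0.395)·(-1.94,3.51) + 0.395·(-0.85,2.23) = (-1.5094,3.0044)
  v4: (1-0.395)·(-3.55,0.94) + 0.395·(-1.6,1.56) = (-2.7797,1.1849)
  v5: (1-0.395)·(-3.92,-0.05) + 0.395·(-1.9,1.19) = (-3.1221,0.4398)
  v6: (1-0.395)·(-3.24,-3.03) + 0.395·(-1.38,0.19) = (-2.5053,-1.7581)
  v7: (1-0.395)·(-1.94,-4.47) + 0.395·(-1.01,-0.45) = (-1.5726,-2.8821)
  v8: (1-0.395)·(3.16,-3.53) + 0.395·(0.48,0.35) = (2.1014,-1.9974)
Shoelace sum Σ(x_i·y_{i+1} − x_{i+1}·y_i):
  i=1: 2.3519·3.2909 − 1.0938·0.9765 = +6.6717 (running +6.6717)
  i=2: 1.0938·3.0044 − -1.5094·3.2909 = +8.2536 (running +14.9252)
  i=3: -1.5094·1.1849 − -2.7797·3.0044 = +6.5629 (running +21.4882)
  i=4: -2.7797·0.4398 − -3.1221·1.1849 = +2.4768 (running +23.9650)
  i=5: -3.1221·-1.7581 − -2.5053·0.4398 = +6.5908 (running +30.5558)
  i=6: -2.5053·-2.8821 − -1.5726·-1.7581 = +4.4556 (running +35.0115)
  i=7: -1.5726·-1.9974 − 2.1014·-2.8821 = +9.1977 (running +44.2091)
  i=8: 2.1014·0.9765 − 2.3519·-1.9974 = +6.7497 (running +50.9588)
Area = |Σ|/2 = |50.9588|/2 = 25.4794

Area at t=0.395: 25.4794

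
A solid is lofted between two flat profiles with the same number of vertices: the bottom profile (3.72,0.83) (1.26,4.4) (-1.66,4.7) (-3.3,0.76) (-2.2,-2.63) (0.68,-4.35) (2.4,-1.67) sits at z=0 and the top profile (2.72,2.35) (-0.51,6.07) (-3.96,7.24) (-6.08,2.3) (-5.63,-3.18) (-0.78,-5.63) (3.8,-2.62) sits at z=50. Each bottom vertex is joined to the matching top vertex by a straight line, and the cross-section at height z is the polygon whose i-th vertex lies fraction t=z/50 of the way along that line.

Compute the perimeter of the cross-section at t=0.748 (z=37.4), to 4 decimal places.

Perimeter at t=0.748: 32.4351

Cross-section at t=0.748: each vertex is (1-t)·p0[i] + t·p1[i].
  v1: (1-0.748)·(3.72,0.83) + 0.748·(2.72,2.35) = (2.9720,1.9670)
  v2: (1-0.748)·(1.26,4.4) + 0.748·(-0.51,6.07) = (-0.0640,5.6492)
  v3: (1-0.748)·(-1.66,4.7) + 0.748·(-3.96,7.24) = (-3.3804,6.5999)
  v4: (1-0.748)·(-3.3,0.76) + 0.748·(-6.08,2.3) = (-5.3794,1.9119)
  v5: (1-0.748)·(-2.2,-2.63) + 0.748·(-5.63,-3.18) = (-4.7656,-3.0414)
  v6: (1-0.748)·(0.68,-4.35) + 0.748·(-0.78,-5.63) = (-0.4121,-5.3074)
  v7: (1-0.748)·(2.4,-1.67) + 0.748·(3.8,-2.62) = (3.4472,-2.3806)
Perimeter = Σ |v_{i+1} − v_i|:
  edge 1→2: √(-3.0360² + 3.6822²) = 4.7724 (running 4.7724)
  edge 2→3: √(-3.3164² + 0.9508²) = 3.4500 (running 8.2224)
  edge 3→4: √(-1.9990² + -4.6880²) = 5.0964 (running 13.3188)
  edge 4→5: √(0.6138² + -4.9533²) = 4.9912 (running 18.3100)
  edge 5→6: √(4.3536² + -2.2660²) = 4.9080 (running 23.2180)
  edge 6→7: √(3.8593² + 2.9268²) = 4.8436 (running 28.0616)
  edge 7→1: √(-0.4752² + 4.3476²) = 4.3735 (running 32.4351)
Perimeter = 32.4351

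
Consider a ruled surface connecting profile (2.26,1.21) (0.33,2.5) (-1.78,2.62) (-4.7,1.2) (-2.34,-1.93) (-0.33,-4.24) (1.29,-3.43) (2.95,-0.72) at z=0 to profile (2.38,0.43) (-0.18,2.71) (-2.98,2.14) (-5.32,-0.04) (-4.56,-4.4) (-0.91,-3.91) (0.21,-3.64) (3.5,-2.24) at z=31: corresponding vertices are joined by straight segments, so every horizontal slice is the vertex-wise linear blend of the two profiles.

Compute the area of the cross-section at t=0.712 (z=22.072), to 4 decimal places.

Area at t=0.712: 39.6858

Cross-section at t=0.712: each vertex is (1-t)·p0[i] + t·p1[i].
  v1: (1-0.712)·(2.26,1.21) + 0.712·(2.38,0.43) = (2.3454,0.6546)
  v2: (1-0.712)·(0.33,2.5) + 0.712·(-0.18,2.71) = (-0.0331,2.6495)
  v3: (1-0.712)·(-1.78,2.62) + 0.712·(-2.98,2.14) = (-2.6344,2.2782)
  v4: (1-0.712)·(-4.7,1.2) + 0.712·(-5.32,-0.04) = (-5.1414,0.3171)
  v5: (1-0.712)·(-2.34,-1.93) + 0.712·(-4.56,-4.4) = (-3.9206,-3.6886)
  v6: (1-0.712)·(-0.33,-4.24) + 0.712·(-0.91,-3.91) = (-0.7430,-4.0050)
  v7: (1-0.712)·(1.29,-3.43) + 0.712·(0.21,-3.64) = (0.5210,-3.5795)
  v8: (1-0.712)·(2.95,-0.72) + 0.712·(3.5,-2.24) = (3.3416,-1.8022)
Shoelace sum Σ(x_i·y_{i+1} − x_{i+1}·y_i):
  i=1: 2.3454·2.6495 − -0.0331·0.6546 = +6.2360 (running +6.2360)
  i=2: -0.0331·2.2782 − -2.6344·2.6495 = +6.9044 (running +13.1404)
  i=3: -2.6344·0.3171 − -5.1414·2.2782 = +10.8780 (running +24.0184)
  i=4: -5.1414·-3.6886 − -3.9206·0.3171 = +20.2082 (running +44.2267)
  i=5: -3.9206·-4.0050 − -0.7430·-3.6886 = +12.9618 (running +57.1885)
  i=6: -0.7430·-3.5795 − 0.5210·-4.0050 = +4.7462 (running +61.9347)
  i=7: 0.5210·-1.8022 − 3.3416·-3.5795 = +11.0223 (running +72.9570)
  i=8: 3.3416·0.6546 − 2.3454·-1.8022 = +6.4146 (running +79.3716)
Area = |Σ|/2 = |79.3716|/2 = 39.6858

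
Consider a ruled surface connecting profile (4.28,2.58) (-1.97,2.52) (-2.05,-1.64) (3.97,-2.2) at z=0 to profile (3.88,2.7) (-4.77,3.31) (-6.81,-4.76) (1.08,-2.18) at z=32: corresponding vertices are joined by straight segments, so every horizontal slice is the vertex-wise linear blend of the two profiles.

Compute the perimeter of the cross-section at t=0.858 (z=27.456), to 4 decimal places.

Cross-section at t=0.858: each vertex is (1-t)·p0[i] + t·p1[i].
  v1: (1-0.858)·(4.28,2.58) + 0.858·(3.88,2.7) = (3.9368,2.6830)
  v2: (1-0.858)·(-1.97,2.52) + 0.858·(-4.77,3.31) = (-4.3724,3.1978)
  v3: (1-0.858)·(-2.05,-1.64) + 0.858·(-6.81,-4.76) = (-6.1341,-4.3170)
  v4: (1-0.858)·(3.97,-2.2) + 0.858·(1.08,-2.18) = (1.4904,-2.1828)
Perimeter = Σ |v_{i+1} − v_i|:
  edge 1→2: √(-8.3092² + 0.5149²) = 8.3251 (running 8.3251)
  edge 2→3: √(-1.7617² + -7.5148²) = 7.7185 (running 16.0436)
  edge 3→4: √(7.6245² + 2.1341²) = 7.9175 (running 23.9612)
  edge 4→1: √(2.4464² + 4.8658²) = 5.4462 (running 29.4073)
Perimeter = 29.4073

Perimeter at t=0.858: 29.4073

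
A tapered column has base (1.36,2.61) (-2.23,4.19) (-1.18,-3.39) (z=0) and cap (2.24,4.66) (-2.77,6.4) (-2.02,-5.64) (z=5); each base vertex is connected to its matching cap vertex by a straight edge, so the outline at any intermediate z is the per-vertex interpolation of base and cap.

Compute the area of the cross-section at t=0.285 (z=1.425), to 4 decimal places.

Area at t=0.285: 16.8948

Cross-section at t=0.285: each vertex is (1-t)·p0[i] + t·p1[i].
  v1: (1-0.285)·(1.36,2.61) + 0.285·(2.24,4.66) = (1.6108,3.1943)
  v2: (1-0.285)·(-2.23,4.19) + 0.285·(-2.77,6.4) = (-2.3839,4.8199)
  v3: (1-0.285)·(-1.18,-3.39) + 0.285·(-2.02,-5.64) = (-1.4194,-4.0312)
Shoelace sum Σ(x_i·y_{i+1} − x_{i+1}·y_i):
  i=1: 1.6108·4.8199 − -2.3839·3.1943 = +15.3786 (running +15.3786)
  i=2: -2.3839·-4.0312 − -1.4194·4.8199 = +16.4514 (running +31.8300)
  i=3: -1.4194·3.1943 − 1.6108·-4.0312 = +1.9596 (running +33.7896)
Area = |Σ|/2 = |33.7896|/2 = 16.8948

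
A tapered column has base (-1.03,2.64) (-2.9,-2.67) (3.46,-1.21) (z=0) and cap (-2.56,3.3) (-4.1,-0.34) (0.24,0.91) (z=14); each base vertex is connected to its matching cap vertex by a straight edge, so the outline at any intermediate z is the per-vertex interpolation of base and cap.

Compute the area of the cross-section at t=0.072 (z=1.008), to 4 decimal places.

Area at t=0.072: 14.7922

Cross-section at t=0.072: each vertex is (1-t)·p0[i] + t·p1[i].
  v1: (1-0.072)·(-1.03,2.64) + 0.072·(-2.56,3.3) = (-1.1402,2.6875)
  v2: (1-0.072)·(-2.9,-2.67) + 0.072·(-4.1,-0.34) = (-2.9864,-2.5022)
  v3: (1-0.072)·(3.46,-1.21) + 0.072·(0.24,0.91) = (3.2282,-1.0574)
Shoelace sum Σ(x_i·y_{i+1} − x_{i+1}·y_i):
  i=1: -1.1402·-2.5022 − -2.9864·2.6875 = +10.8790 (running +10.8790)
  i=2: -2.9864·-1.0574 − 3.2282·-2.5022 = +11.2353 (running +22.1143)
  i=3: 3.2282·2.6875 − -1.1402·-1.0574 = +7.4702 (running +29.5845)
Area = |Σ|/2 = |29.5845|/2 = 14.7922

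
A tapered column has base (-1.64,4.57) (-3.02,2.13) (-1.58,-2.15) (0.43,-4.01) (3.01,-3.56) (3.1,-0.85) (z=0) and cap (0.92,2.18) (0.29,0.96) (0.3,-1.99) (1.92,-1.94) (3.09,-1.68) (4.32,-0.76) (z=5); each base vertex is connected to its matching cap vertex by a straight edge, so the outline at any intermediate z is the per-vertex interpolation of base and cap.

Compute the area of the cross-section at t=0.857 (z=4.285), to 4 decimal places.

Cross-section at t=0.857: each vertex is (1-t)·p0[i] + t·p1[i].
  v1: (1-0.857)·(-1.64,4.57) + 0.857·(0.92,2.18) = (0.5539,2.5218)
  v2: (1-0.857)·(-3.02,2.13) + 0.857·(0.29,0.96) = (-0.1833,1.1273)
  v3: (1-0.857)·(-1.58,-2.15) + 0.857·(0.3,-1.99) = (0.0312,-2.0129)
  v4: (1-0.857)·(0.43,-4.01) + 0.857·(1.92,-1.94) = (1.7069,-2.2360)
  v5: (1-0.857)·(3.01,-3.56) + 0.857·(3.09,-1.68) = (3.0786,-1.9488)
  v6: (1-0.857)·(3.1,-0.85) + 0.857·(4.32,-0.76) = (4.1455,-0.7729)
Shoelace sum Σ(x_i·y_{i+1} − x_{i+1}·y_i):
  i=1: 0.5539·1.1273 − -0.1833·2.5218 = +1.0868 (running +1.0868)
  i=2: -0.1833·-2.0129 − 0.0312·1.1273 = +0.3339 (running +1.4206)
  i=3: 0.0312·-2.2360 − 1.7069·-2.0129 = +3.3662 (running +4.7868)
  i=4: 1.7069·-1.9488 − 3.0786·-2.2360 = +3.5572 (running +8.3440)
  i=5: 3.0786·-0.7729 − 4.1455·-1.9488 = +5.6997 (running +14.0436)
  i=6: 4.1455·2.5218 − 0.5539·-0.7729 = +10.8822 (running +24.9259)
Area = |Σ|/2 = |24.9259|/2 = 12.4629

Area at t=0.857: 12.4629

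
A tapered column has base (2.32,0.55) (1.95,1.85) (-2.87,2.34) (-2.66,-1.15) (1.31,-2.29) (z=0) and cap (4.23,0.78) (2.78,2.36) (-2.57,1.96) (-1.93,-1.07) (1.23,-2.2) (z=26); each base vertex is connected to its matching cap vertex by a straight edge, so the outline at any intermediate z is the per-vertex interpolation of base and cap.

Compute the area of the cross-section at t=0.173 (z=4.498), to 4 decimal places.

Cross-section at t=0.173: each vertex is (1-t)·p0[i] + t·p1[i].
  v1: (1-0.173)·(2.32,0.55) + 0.173·(4.23,0.78) = (2.6504,0.5898)
  v2: (1-0.173)·(1.95,1.85) + 0.173·(2.78,2.36) = (2.0936,1.9382)
  v3: (1-0.173)·(-2.87,2.34) + 0.173·(-2.57,1.96) = (-2.8181,2.2743)
  v4: (1-0.173)·(-2.66,-1.15) + 0.173·(-1.93,-1.07) = (-2.5337,-1.1362)
  v5: (1-0.173)·(1.31,-2.29) + 0.173·(1.23,-2.2) = (1.2962,-2.2744)
Shoelace sum Σ(x_i·y_{i+1} − x_{i+1}·y_i):
  i=1: 2.6504·1.9382 − 2.0936·0.5898 = +3.9024 (running +3.9024)
  i=2: 2.0936·2.2743 − -2.8181·1.9382 = +10.2235 (running +14.1259)
  i=3: -2.8181·-1.1362 − -2.5337·2.2743 = +8.9641 (running +23.0900)
  i=4: -2.5337·-2.2744 − 1.2962·-1.1362 = +7.2354 (running +30.3254)
  i=5: 1.2962·0.5898 − 2.6504·-2.2744 = +6.7927 (running +37.1181)
Area = |Σ|/2 = |37.1181|/2 = 18.5590

Area at t=0.173: 18.5590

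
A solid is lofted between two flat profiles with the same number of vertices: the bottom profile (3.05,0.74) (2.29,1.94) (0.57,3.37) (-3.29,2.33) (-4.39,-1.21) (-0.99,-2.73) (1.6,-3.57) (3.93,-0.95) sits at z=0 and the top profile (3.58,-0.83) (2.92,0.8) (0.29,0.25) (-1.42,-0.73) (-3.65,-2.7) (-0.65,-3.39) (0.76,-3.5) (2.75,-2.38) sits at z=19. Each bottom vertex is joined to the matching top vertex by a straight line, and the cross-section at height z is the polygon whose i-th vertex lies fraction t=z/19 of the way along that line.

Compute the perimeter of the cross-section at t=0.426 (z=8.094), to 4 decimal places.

Perimeter at t=0.426: 20.3117

Cross-section at t=0.426: each vertex is (1-t)·p0[i] + t·p1[i].
  v1: (1-0.426)·(3.05,0.74) + 0.426·(3.58,-0.83) = (3.2758,0.0712)
  v2: (1-0.426)·(2.29,1.94) + 0.426·(2.92,0.8) = (2.5584,1.4544)
  v3: (1-0.426)·(0.57,3.37) + 0.426·(0.29,0.25) = (0.4507,2.0409)
  v4: (1-0.426)·(-3.29,2.33) + 0.426·(-1.42,-0.73) = (-2.4934,1.0264)
  v5: (1-0.426)·(-4.39,-1.21) + 0.426·(-3.65,-2.7) = (-4.0748,-1.8447)
  v6: (1-0.426)·(-0.99,-2.73) + 0.426·(-0.65,-3.39) = (-0.8452,-3.0112)
  v7: (1-0.426)·(1.6,-3.57) + 0.426·(0.76,-3.5) = (1.2422,-3.5402)
  v8: (1-0.426)·(3.93,-0.95) + 0.426·(2.75,-2.38) = (3.4273,-1.5592)
Perimeter = Σ |v_{i+1} − v_i|:
  edge 1→2: √(-0.7174² + 1.3832²) = 1.5582 (running 1.5582)
  edge 2→3: √(-2.1077² + 0.5865²) = 2.1877 (running 3.7459)
  edge 3→4: √(-2.9441² + -1.0144²) = 3.1140 (running 6.8599)
  edge 4→5: √(-1.5814² + -2.8712²) = 3.2779 (running 10.1377)
  edge 5→6: √(3.2296² + -1.1664²) = 3.4338 (running 13.5715)
  edge 6→7: √(2.0873² + -0.5290²) = 2.1533 (running 15.7248)
  edge 7→8: √(2.1852² + 1.9810²) = 2.9495 (running 18.6743)
  edge 8→1: √(-0.1515² + 1.6304²) = 1.6374 (running 20.3117)
Perimeter = 20.3117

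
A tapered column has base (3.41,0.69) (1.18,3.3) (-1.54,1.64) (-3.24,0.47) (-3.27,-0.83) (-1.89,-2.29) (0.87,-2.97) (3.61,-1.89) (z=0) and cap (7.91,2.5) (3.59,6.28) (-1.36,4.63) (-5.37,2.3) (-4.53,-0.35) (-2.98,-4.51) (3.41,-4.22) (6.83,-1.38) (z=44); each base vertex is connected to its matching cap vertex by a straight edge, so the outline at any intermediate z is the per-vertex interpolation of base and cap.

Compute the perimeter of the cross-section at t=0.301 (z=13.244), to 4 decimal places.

Cross-section at t=0.301: each vertex is (1-t)·p0[i] + t·p1[i].
  v1: (1-0.301)·(3.41,0.69) + 0.301·(7.91,2.5) = (4.7645,1.2348)
  v2: (1-0.301)·(1.18,3.3) + 0.301·(3.59,6.28) = (1.9054,4.1970)
  v3: (1-0.301)·(-1.54,1.64) + 0.301·(-1.36,4.63) = (-1.4858,2.5400)
  v4: (1-0.301)·(-3.24,0.47) + 0.301·(-5.37,2.3) = (-3.8811,1.0208)
  v5: (1-0.301)·(-3.27,-0.83) + 0.301·(-4.53,-0.35) = (-3.6493,-0.6855)
  v6: (1-0.301)·(-1.89,-2.29) + 0.301·(-2.98,-4.51) = (-2.2181,-2.9582)
  v7: (1-0.301)·(0.87,-2.97) + 0.301·(3.41,-4.22) = (1.6345,-3.3463)
  v8: (1-0.301)·(3.61,-1.89) + 0.301·(6.83,-1.38) = (4.5792,-1.7365)
Perimeter = Σ |v_{i+1} − v_i|:
  edge 1→2: √(-2.8591² + 2.9622²) = 4.1169 (running 4.1169)
  edge 2→3: √(-3.3912² + -1.6570²) = 3.7744 (running 7.8913)
  edge 3→4: √(-2.3953² + -1.5192²) = 2.8364 (running 10.7277)
  edge 4→5: √(0.2319² + -1.7064²) = 1.7220 (running 12.4498)
  edge 5→6: √(1.4312² + -2.2727²) = 2.6858 (running 15.1355)
  edge 6→7: √(3.8526² + -0.3880²) = 3.8721 (running 19.0077)
  edge 7→8: √(2.9447² + 1.6098²) = 3.3560 (running 22.3636)
  edge 8→1: √(0.1853² + 2.9713²) = 2.9771 (running 25.3407)
Perimeter = 25.3407

Perimeter at t=0.301: 25.3407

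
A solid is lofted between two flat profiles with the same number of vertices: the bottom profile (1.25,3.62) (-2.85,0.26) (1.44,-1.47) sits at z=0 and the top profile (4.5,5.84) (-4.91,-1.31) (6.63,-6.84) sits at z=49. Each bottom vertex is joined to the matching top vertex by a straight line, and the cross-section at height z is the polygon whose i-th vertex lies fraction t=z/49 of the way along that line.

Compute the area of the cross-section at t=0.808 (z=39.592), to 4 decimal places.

Cross-section at t=0.808: each vertex is (1-t)·p0[i] + t·p1[i].
  v1: (1-0.808)·(1.25,3.62) + 0.808·(4.5,5.84) = (3.8760,5.4138)
  v2: (1-0.808)·(-2.85,0.26) + 0.808·(-4.91,-1.31) = (-4.5145,-1.0086)
  v3: (1-0.808)·(1.44,-1.47) + 0.808·(6.63,-6.84) = (5.6335,-5.8090)
Shoelace sum Σ(x_i·y_{i+1} − x_{i+1}·y_i):
  i=1: 3.8760·-1.0086 − -4.5145·5.4138 = +20.5311 (running +20.5311)
  i=2: -4.5145·-5.8090 − 5.6335·-1.0086 = +31.9062 (running +52.4373)
  i=3: 5.6335·5.4138 − 3.8760·-5.8090 = +53.0141 (running +105.4514)
Area = |Σ|/2 = |105.4514|/2 = 52.7257

Area at t=0.808: 52.7257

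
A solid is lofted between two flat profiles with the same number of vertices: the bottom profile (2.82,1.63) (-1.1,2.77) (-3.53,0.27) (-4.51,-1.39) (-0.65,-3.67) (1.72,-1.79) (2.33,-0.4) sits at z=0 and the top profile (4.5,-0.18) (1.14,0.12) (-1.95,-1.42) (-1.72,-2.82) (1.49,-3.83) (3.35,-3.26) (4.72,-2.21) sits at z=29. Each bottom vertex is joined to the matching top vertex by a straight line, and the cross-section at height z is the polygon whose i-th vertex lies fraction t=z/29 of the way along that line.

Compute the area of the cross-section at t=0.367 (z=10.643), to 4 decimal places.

Area at t=0.367: 24.8092

Cross-section at t=0.367: each vertex is (1-t)·p0[i] + t·p1[i].
  v1: (1-0.367)·(2.82,1.63) + 0.367·(4.5,-0.18) = (3.4366,0.9657)
  v2: (1-0.367)·(-1.1,2.77) + 0.367·(1.14,0.12) = (-0.2779,1.7975)
  v3: (1-0.367)·(-3.53,0.27) + 0.367·(-1.95,-1.42) = (-2.9501,-0.3502)
  v4: (1-0.367)·(-4.51,-1.39) + 0.367·(-1.72,-2.82) = (-3.4861,-1.9148)
  v5: (1-0.367)·(-0.65,-3.67) + 0.367·(1.49,-3.83) = (0.1354,-3.7287)
  v6: (1-0.367)·(1.72,-1.79) + 0.367·(3.35,-3.26) = (2.3182,-2.3295)
  v7: (1-0.367)·(2.33,-0.4) + 0.367·(4.72,-2.21) = (3.2071,-1.0643)
Shoelace sum Σ(x_i·y_{i+1} − x_{i+1}·y_i):
  i=1: 3.4366·1.7975 − -0.2779·0.9657 = +6.4454 (running +6.4454)
  i=2: -0.2779·-0.3502 − -2.9501·1.7975 = +5.4001 (running +11.8455)
  i=3: -2.9501·-1.9148 − -3.4861·-0.3502 = +4.4280 (running +16.2735)
  i=4: -3.4861·-3.7287 − 0.1354·-1.9148 = +13.2578 (running +29.5313)
  i=5: 0.1354·-2.3295 − 2.3182·-3.7287 = +8.3286 (running +37.8599)
  i=6: 2.3182·-1.0643 − 3.2071·-2.3295 = +5.0038 (running +42.8637)
  i=7: 3.2071·0.9657 − 3.4366·-1.0643 = +6.7546 (running +49.6184)
Area = |Σ|/2 = |49.6184|/2 = 24.8092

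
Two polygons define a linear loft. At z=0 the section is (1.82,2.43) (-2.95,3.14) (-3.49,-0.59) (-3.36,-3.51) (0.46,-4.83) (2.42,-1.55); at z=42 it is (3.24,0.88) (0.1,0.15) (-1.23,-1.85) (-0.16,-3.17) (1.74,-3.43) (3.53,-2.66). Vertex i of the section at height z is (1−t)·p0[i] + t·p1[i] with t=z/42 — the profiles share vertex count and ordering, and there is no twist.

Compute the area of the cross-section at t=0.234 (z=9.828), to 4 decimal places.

Cross-section at t=0.234: each vertex is (1-t)·p0[i] + t·p1[i].
  v1: (1-0.234)·(1.82,2.43) + 0.234·(3.24,0.88) = (2.1523,2.0673)
  v2: (1-0.234)·(-2.95,3.14) + 0.234·(0.1,0.15) = (-2.2363,2.4403)
  v3: (1-0.234)·(-3.49,-0.59) + 0.234·(-1.23,-1.85) = (-2.9612,-0.8848)
  v4: (1-0.234)·(-3.36,-3.51) + 0.234·(-0.16,-3.17) = (-2.6112,-3.4304)
  v5: (1-0.234)·(0.46,-4.83) + 0.234·(1.74,-3.43) = (0.7595,-4.5024)
  v6: (1-0.234)·(2.42,-1.55) + 0.234·(3.53,-2.66) = (2.6797,-1.8097)
Shoelace sum Σ(x_i·y_{i+1} − x_{i+1}·y_i):
  i=1: 2.1523·2.4403 − -2.2363·2.0673 = +9.8754 (running +9.8754)
  i=2: -2.2363·-0.8848 − -2.9612·2.4403 = +9.2050 (running +19.0804)
  i=3: -2.9612·-3.4304 − -2.6112·-0.8848 = +7.8476 (running +26.9280)
  i=4: -2.6112·-4.5024 − 0.7595·-3.4304 = +14.3622 (running +41.2901)
  i=5: 0.7595·-1.8097 − 2.6797·-4.5024 = +10.6907 (running +51.9809)
  i=6: 2.6797·2.0673 − 2.1523·-1.8097 = +9.4349 (running +61.4158)
Area = |Σ|/2 = |61.4158|/2 = 30.7079

Area at t=0.234: 30.7079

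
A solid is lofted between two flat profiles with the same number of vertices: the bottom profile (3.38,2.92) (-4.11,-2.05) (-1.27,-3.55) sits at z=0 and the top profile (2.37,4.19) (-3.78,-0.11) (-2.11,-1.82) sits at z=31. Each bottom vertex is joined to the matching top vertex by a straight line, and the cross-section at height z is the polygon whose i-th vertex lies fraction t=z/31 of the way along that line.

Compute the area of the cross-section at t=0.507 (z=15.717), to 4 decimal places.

Cross-section at t=0.507: each vertex is (1-t)·p0[i] + t·p1[i].
  v1: (1-0.507)·(3.38,2.92) + 0.507·(2.37,4.19) = (2.8679,3.5639)
  v2: (1-0.507)·(-4.11,-2.05) + 0.507·(-3.78,-0.11) = (-3.9427,-1.0664)
  v3: (1-0.507)·(-1.27,-3.55) + 0.507·(-2.11,-1.82) = (-1.6959,-2.6729)
Shoelace sum Σ(x_i·y_{i+1} − x_{i+1}·y_i):
  i=1: 2.8679·-1.0664 − -3.9427·3.5639 = +10.9929 (running +10.9929)
  i=2: -3.9427·-2.6729 − -1.6959·-1.0664 = +8.7299 (running +19.7228)
  i=3: -1.6959·3.5639 − 2.8679·-2.6729 = +1.6217 (running +21.3445)
Area = |Σ|/2 = |21.3445|/2 = 10.6722

Area at t=0.507: 10.6722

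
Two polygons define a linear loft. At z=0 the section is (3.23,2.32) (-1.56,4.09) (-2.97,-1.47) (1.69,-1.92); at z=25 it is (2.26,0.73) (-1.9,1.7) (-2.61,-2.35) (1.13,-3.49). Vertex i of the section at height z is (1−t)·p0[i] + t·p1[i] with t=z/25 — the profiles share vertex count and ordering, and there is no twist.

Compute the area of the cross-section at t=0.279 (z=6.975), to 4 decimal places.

Area at t=0.279: 22.5758

Cross-section at t=0.279: each vertex is (1-t)·p0[i] + t·p1[i].
  v1: (1-0.279)·(3.23,2.32) + 0.279·(2.26,0.73) = (2.9594,1.8764)
  v2: (1-0.279)·(-1.56,4.09) + 0.279·(-1.9,1.7) = (-1.6549,3.4232)
  v3: (1-0.279)·(-2.97,-1.47) + 0.279·(-2.61,-2.35) = (-2.8696,-1.7155)
  v4: (1-0.279)·(1.69,-1.92) + 0.279·(1.13,-3.49) = (1.5338,-2.3580)
Shoelace sum Σ(x_i·y_{i+1} − x_{i+1}·y_i):
  i=1: 2.9594·3.4232 − -1.6549·1.8764 = +13.2356 (running +13.2356)
  i=2: -1.6549·-1.7155 − -2.8696·3.4232 = +12.6620 (running +25.8976)
  i=3: -2.8696·-2.3580 − 1.5338·-1.7155 = +9.3977 (running +35.2953)
  i=4: 1.5338·1.8764 − 2.9594·-2.3580 = +9.8562 (running +45.1516)
Area = |Σ|/2 = |45.1516|/2 = 22.5758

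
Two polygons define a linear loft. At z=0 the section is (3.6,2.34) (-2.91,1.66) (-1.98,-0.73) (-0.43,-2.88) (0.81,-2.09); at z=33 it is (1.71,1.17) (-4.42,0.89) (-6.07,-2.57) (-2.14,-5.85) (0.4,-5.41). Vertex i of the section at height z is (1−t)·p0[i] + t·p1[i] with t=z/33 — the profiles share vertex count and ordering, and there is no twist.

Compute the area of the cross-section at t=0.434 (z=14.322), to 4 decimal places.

Cross-section at t=0.434: each vertex is (1-t)·p0[i] + t·p1[i].
  v1: (1-0.434)·(3.6,2.34) + 0.434·(1.71,1.17) = (2.7797,1.8322)
  v2: (1-0.434)·(-2.91,1.66) + 0.434·(-4.42,0.89) = (-3.5653,1.3258)
  v3: (1-0.434)·(-1.98,-0.73) + 0.434·(-6.07,-2.57) = (-3.7551,-1.5286)
  v4: (1-0.434)·(-0.43,-2.88) + 0.434·(-2.14,-5.85) = (-1.1721,-4.1690)
  v5: (1-0.434)·(0.81,-2.09) + 0.434·(0.4,-5.41) = (0.6321,-3.5309)
Shoelace sum Σ(x_i·y_{i+1} − x_{i+1}·y_i):
  i=1: 2.7797·1.3258 − -3.5653·1.8322 = +10.2179 (running +10.2179)
  i=2: -3.5653·-1.5286 − -3.7551·1.3258 = +10.4284 (running +20.6463)
  i=3: -3.7551·-4.1690 − -1.1721·-1.5286 = +13.8631 (running +34.5094)
  i=4: -1.1721·-3.5309 − 0.6321·-4.1690 = +6.7737 (running +41.2831)
  i=5: 0.6321·1.8322 − 2.7797·-3.5309 = +10.9730 (running +52.2561)
Area = |Σ|/2 = |52.2561|/2 = 26.1281

Area at t=0.434: 26.1281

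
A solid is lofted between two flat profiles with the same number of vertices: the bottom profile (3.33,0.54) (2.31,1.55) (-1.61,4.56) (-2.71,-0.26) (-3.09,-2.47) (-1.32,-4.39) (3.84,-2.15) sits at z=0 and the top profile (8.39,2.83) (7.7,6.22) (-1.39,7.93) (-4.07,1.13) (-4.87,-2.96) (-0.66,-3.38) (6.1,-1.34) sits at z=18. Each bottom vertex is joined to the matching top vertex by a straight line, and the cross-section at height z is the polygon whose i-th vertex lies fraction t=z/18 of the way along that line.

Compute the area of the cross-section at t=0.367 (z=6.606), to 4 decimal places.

Area at t=0.367: 58.7647

Cross-section at t=0.367: each vertex is (1-t)·p0[i] + t·p1[i].
  v1: (1-0.367)·(3.33,0.54) + 0.367·(8.39,2.83) = (5.1870,1.3804)
  v2: (1-0.367)·(2.31,1.55) + 0.367·(7.7,6.22) = (4.2881,3.2639)
  v3: (1-0.367)·(-1.61,4.56) + 0.367·(-1.39,7.93) = (-1.5293,5.7968)
  v4: (1-0.367)·(-2.71,-0.26) + 0.367·(-4.07,1.13) = (-3.2091,0.2501)
  v5: (1-0.367)·(-3.09,-2.47) + 0.367·(-4.87,-2.96) = (-3.7433,-2.6498)
  v6: (1-0.367)·(-1.32,-4.39) + 0.367·(-0.66,-3.38) = (-1.0778,-4.0193)
  v7: (1-0.367)·(3.84,-2.15) + 0.367·(6.1,-1.34) = (4.6694,-1.8527)
Shoelace sum Σ(x_i·y_{i+1} − x_{i+1}·y_i):
  i=1: 5.1870·3.2639 − 4.2881·1.3804 = +11.0104 (running +11.0104)
  i=2: 4.2881·5.7968 − -1.5293·3.2639 = +29.8487 (running +40.8591)
  i=3: -1.5293·0.2501 − -3.2091·5.7968 = +18.2201 (running +59.0792)
  i=4: -3.2091·-2.6498 − -3.7433·0.2501 = +9.4399 (running +68.5191)
  i=5: -3.7433·-4.0193 − -1.0778·-2.6498 = +12.1895 (running +80.7086)
  i=6: -1.0778·-1.8527 − 4.6694·-4.0193 = +20.7648 (running +101.4734)
  i=7: 4.6694·1.3804 − 5.1870·-1.8527 = +16.0560 (running +117.5293)
Area = |Σ|/2 = |117.5293|/2 = 58.7647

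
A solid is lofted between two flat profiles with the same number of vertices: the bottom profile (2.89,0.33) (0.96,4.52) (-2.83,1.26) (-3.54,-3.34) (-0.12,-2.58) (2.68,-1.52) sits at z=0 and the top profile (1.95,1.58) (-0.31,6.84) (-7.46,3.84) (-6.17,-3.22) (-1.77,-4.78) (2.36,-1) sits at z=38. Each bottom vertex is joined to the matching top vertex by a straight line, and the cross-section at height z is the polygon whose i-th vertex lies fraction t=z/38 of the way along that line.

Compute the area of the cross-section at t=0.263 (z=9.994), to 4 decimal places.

Area at t=0.263: 41.2919

Cross-section at t=0.263: each vertex is (1-t)·p0[i] + t·p1[i].
  v1: (1-0.263)·(2.89,0.33) + 0.263·(1.95,1.58) = (2.6428,0.6588)
  v2: (1-0.263)·(0.96,4.52) + 0.263·(-0.31,6.84) = (0.6260,5.1302)
  v3: (1-0.263)·(-2.83,1.26) + 0.263·(-7.46,3.84) = (-4.0477,1.9385)
  v4: (1-0.263)·(-3.54,-3.34) + 0.263·(-6.17,-3.22) = (-4.2317,-3.3084)
  v5: (1-0.263)·(-0.12,-2.58) + 0.263·(-1.77,-4.78) = (-0.5540,-3.1586)
  v6: (1-0.263)·(2.68,-1.52) + 0.263·(2.36,-1) = (2.5958,-1.3832)
Shoelace sum Σ(x_i·y_{i+1} − x_{i+1}·y_i):
  i=1: 2.6428·5.1302 − 0.6260·0.6588 = +13.1455 (running +13.1455)
  i=2: 0.6260·1.9385 − -4.0477·5.1302 = +21.9788 (running +35.1243)
  i=3: -4.0477·-3.3084 − -4.2317·1.9385 = +21.5948 (running +56.7192)
  i=4: -4.2317·-3.1586 − -0.5540·-3.3084 = +11.5335 (running +68.2527)
  i=5: -0.5540·-1.3832 − 2.5958·-3.1586 = +8.9655 (running +77.2181)
  i=6: 2.5958·0.6588 − 2.6428·-1.3832 = +5.3656 (running +82.5837)
Area = |Σ|/2 = |82.5837|/2 = 41.2919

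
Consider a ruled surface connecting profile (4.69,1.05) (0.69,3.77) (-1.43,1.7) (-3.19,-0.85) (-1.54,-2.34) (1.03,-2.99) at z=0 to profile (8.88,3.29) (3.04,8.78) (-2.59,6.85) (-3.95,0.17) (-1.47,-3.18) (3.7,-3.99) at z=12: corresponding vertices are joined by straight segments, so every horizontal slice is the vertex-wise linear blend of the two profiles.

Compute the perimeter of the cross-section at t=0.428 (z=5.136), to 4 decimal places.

Perimeter at t=0.428: 28.6453

Cross-section at t=0.428: each vertex is (1-t)·p0[i] + t·p1[i].
  v1: (1-0.428)·(4.69,1.05) + 0.428·(8.88,3.29) = (6.4833,2.0087)
  v2: (1-0.428)·(0.69,3.77) + 0.428·(3.04,8.78) = (1.6958,5.9143)
  v3: (1-0.428)·(-1.43,1.7) + 0.428·(-2.59,6.85) = (-1.9265,3.9042)
  v4: (1-0.428)·(-3.19,-0.85) + 0.428·(-3.95,0.17) = (-3.5153,-0.4134)
  v5: (1-0.428)·(-1.54,-2.34) + 0.428·(-1.47,-3.18) = (-1.5100,-2.6995)
  v6: (1-0.428)·(1.03,-2.99) + 0.428·(3.7,-3.99) = (2.1728,-3.4180)
Perimeter = Σ |v_{i+1} − v_i|:
  edge 1→2: √(-4.7875² + 3.9056²) = 6.1785 (running 6.1785)
  edge 2→3: √(-3.6223² + -2.0101²) = 4.1426 (running 10.3211)
  edge 3→4: √(-1.5888² + -4.3176²) = 4.6007 (running 14.9218)
  edge 4→5: √(2.0052² + -2.2861²) = 3.0409 (running 17.9627)
  edge 5→6: √(3.6828² + -0.7185²) = 3.7522 (running 21.7149)
  edge 6→1: √(4.3106² + 5.4267²) = 6.9304 (running 28.6453)
Perimeter = 28.6453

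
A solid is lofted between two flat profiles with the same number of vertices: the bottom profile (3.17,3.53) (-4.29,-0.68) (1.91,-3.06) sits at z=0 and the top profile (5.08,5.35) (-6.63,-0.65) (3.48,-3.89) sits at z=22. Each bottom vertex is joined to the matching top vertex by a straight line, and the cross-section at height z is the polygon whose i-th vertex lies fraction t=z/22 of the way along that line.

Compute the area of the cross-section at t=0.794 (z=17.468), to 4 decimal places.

Area at t=0.794: 42.7903

Cross-section at t=0.794: each vertex is (1-t)·p0[i] + t·p1[i].
  v1: (1-0.794)·(3.17,3.53) + 0.794·(5.08,5.35) = (4.6865,4.9751)
  v2: (1-0.794)·(-4.29,-0.68) + 0.794·(-6.63,-0.65) = (-6.1480,-0.6562)
  v3: (1-0.794)·(1.91,-3.06) + 0.794·(3.48,-3.89) = (3.1566,-3.7190)
Shoelace sum Σ(x_i·y_{i+1} − x_{i+1}·y_i):
  i=1: 4.6865·-0.6562 − -6.1480·4.9751 = +27.5114 (running +27.5114)
  i=2: -6.1480·-3.7190 − 3.1566·-0.6562 = +24.9357 (running +52.4470)
  i=3: 3.1566·4.9751 − 4.6865·-3.7190 = +33.1336 (running +85.5806)
Area = |Σ|/2 = |85.5806|/2 = 42.7903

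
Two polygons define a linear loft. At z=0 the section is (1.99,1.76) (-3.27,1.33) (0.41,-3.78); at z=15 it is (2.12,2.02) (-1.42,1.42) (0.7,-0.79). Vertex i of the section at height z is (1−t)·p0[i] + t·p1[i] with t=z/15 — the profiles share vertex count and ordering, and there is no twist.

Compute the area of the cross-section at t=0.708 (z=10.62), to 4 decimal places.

Cross-section at t=0.708: each vertex is (1-t)·p0[i] + t·p1[i].
  v1: (1-0.708)·(1.99,1.76) + 0.708·(2.12,2.02) = (2.0820,1.9441)
  v2: (1-0.708)·(-3.27,1.33) + 0.708·(-1.42,1.42) = (-1.9602,1.3937)
  v3: (1-0.708)·(0.41,-3.78) + 0.708·(0.7,-0.79) = (0.6153,-1.6631)
Shoelace sum Σ(x_i·y_{i+1} − x_{i+1}·y_i):
  i=1: 2.0820·1.3937 − -1.9602·1.9441 = +6.7126 (running +6.7126)
  i=2: -1.9602·-1.6631 − 0.6153·1.3937 = +2.4024 (running +9.1150)
  i=3: 0.6153·1.9441 − 2.0820·-1.6631 = +4.6588 (running +13.7738)
Area = |Σ|/2 = |13.7738|/2 = 6.8869

Area at t=0.708: 6.8869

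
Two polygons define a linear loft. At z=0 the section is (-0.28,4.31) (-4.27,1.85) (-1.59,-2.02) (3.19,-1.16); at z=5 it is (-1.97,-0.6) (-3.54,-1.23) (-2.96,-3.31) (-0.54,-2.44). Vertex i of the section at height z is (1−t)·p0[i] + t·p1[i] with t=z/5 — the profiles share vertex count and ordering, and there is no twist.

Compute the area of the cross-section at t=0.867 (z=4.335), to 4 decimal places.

Cross-section at t=0.867: each vertex is (1-t)·p0[i] + t·p1[i].
  v1: (1-0.867)·(-0.28,4.31) + 0.867·(-1.97,-0.6) = (-1.7452,0.0530)
  v2: (1-0.867)·(-4.27,1.85) + 0.867·(-3.54,-1.23) = (-3.6371,-0.8204)
  v3: (1-0.867)·(-1.59,-2.02) + 0.867·(-2.96,-3.31) = (-2.7778,-3.1384)
  v4: (1-0.867)·(3.19,-1.16) + 0.867·(-0.54,-2.44) = (-0.0439,-2.2698)
Shoelace sum Σ(x_i·y_{i+1} − x_{i+1}·y_i):
  i=1: -1.7452·-0.8204 − -3.6371·0.0530 = +1.6246 (running +1.6246)
  i=2: -3.6371·-3.1384 − -2.7778·-0.8204 = +9.1360 (running +10.7606)
  i=3: -2.7778·-2.2698 − -0.0439·-3.1384 = +6.1671 (running +16.9277)
  i=4: -0.0439·0.0530 − -1.7452·-2.2698 = -3.9636 (running +12.9641)
Area = |Σ|/2 = |12.9641|/2 = 6.4820

Area at t=0.867: 6.4820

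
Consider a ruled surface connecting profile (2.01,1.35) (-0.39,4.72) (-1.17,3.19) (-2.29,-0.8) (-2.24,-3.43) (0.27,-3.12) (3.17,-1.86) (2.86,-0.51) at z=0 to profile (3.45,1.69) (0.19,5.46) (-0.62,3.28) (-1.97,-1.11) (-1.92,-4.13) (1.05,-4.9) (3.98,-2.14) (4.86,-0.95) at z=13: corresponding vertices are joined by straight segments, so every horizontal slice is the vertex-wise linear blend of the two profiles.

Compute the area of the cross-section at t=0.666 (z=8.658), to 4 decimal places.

Cross-section at t=0.666: each vertex is (1-t)·p0[i] + t·p1[i].
  v1: (1-0.666)·(2.01,1.35) + 0.666·(3.45,1.69) = (2.9690,1.5764)
  v2: (1-0.666)·(-0.39,4.72) + 0.666·(0.19,5.46) = (-0.0037,5.2128)
  v3: (1-0.666)·(-1.17,3.19) + 0.666·(-0.62,3.28) = (-0.8037,3.2499)
  v4: (1-0.666)·(-2.29,-0.8) + 0.666·(-1.97,-1.11) = (-2.0769,-1.0065)
  v5: (1-0.666)·(-2.24,-3.43) + 0.666·(-1.92,-4.13) = (-2.0269,-3.8962)
  v6: (1-0.666)·(0.27,-3.12) + 0.666·(1.05,-4.9) = (0.7895,-4.3055)
  v7: (1-0.666)·(3.17,-1.86) + 0.666·(3.98,-2.14) = (3.7095,-2.0465)
  v8: (1-0.666)·(2.86,-0.51) + 0.666·(4.86,-0.95) = (4.1920,-0.8030)
Shoelace sum Σ(x_i·y_{i+1} − x_{i+1}·y_i):
  i=1: 2.9690·5.2128 − -0.0037·1.5764 = +15.4830 (running +15.4830)
  i=2: -0.0037·3.2499 − -0.8037·5.2128 = +4.1775 (running +19.6605)
  i=3: -0.8037·-1.0065 − -2.0769·3.2499 = +7.5586 (running +27.2191)
  i=4: -2.0769·-3.8962 − -2.0269·-1.0065 = +6.0520 (running +33.2711)
  i=5: -2.0269·-4.3055 − 0.7895·-3.8962 = +11.8027 (running +45.0737)
  i=6: 0.7895·-2.0465 − 3.7095·-4.3055 = +14.3554 (running +59.4291)
  i=7: 3.7095·-0.8030 − 4.1920·-2.0465 = +5.6000 (running +65.0291)
  i=8: 4.1920·1.5764 − 2.9690·-0.8030 = +8.9927 (running +74.0218)
Area = |Σ|/2 = |74.0218|/2 = 37.0109

Area at t=0.666: 37.0109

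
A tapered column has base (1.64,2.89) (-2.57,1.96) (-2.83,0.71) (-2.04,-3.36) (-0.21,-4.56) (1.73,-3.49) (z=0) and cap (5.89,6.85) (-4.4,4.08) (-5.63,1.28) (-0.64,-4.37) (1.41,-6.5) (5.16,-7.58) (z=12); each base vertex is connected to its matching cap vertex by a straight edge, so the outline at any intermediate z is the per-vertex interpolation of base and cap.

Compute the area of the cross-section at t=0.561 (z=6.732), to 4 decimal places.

Area at t=0.561: 64.0858

Cross-section at t=0.561: each vertex is (1-t)·p0[i] + t·p1[i].
  v1: (1-0.561)·(1.64,2.89) + 0.561·(5.89,6.85) = (4.0242,5.1116)
  v2: (1-0.561)·(-2.57,1.96) + 0.561·(-4.4,4.08) = (-3.5966,3.1493)
  v3: (1-0.561)·(-2.83,0.71) + 0.561·(-5.63,1.28) = (-4.4008,1.0298)
  v4: (1-0.561)·(-2.04,-3.36) + 0.561·(-0.64,-4.37) = (-1.2546,-3.9266)
  v5: (1-0.561)·(-0.21,-4.56) + 0.561·(1.41,-6.5) = (0.6988,-5.6483)
  v6: (1-0.561)·(1.73,-3.49) + 0.561·(5.16,-7.58) = (3.6542,-5.7845)
Shoelace sum Σ(x_i·y_{i+1} − x_{i+1}·y_i):
  i=1: 4.0242·3.1493 − -3.5966·5.1116 = +31.0580 (running +31.0580)
  i=2: -3.5966·1.0298 − -4.4008·3.1493 = +10.1558 (running +41.2139)
  i=3: -4.4008·-3.9266 − -1.2546·1.0298 = +18.5722 (running +59.7860)
  i=4: -1.2546·-5.6483 − 0.6988·-3.9266 = +9.8304 (running +69.6164)
  i=5: 0.6988·-5.7845 − 3.6542·-5.6483 = +16.5980 (running +86.2145)
  i=6: 3.6542·5.1116 − 4.0242·-5.7845 = +41.9570 (running +128.1715)
Area = |Σ|/2 = |128.1715|/2 = 64.0858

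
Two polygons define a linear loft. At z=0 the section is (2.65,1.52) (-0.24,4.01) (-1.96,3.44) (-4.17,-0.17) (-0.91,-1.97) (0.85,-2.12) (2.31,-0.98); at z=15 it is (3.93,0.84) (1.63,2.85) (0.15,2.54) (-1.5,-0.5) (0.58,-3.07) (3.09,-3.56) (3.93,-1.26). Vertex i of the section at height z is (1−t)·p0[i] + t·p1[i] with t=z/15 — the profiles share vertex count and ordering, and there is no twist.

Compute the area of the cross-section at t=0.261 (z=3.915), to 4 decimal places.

Area at t=0.261: 26.3039

Cross-section at t=0.261: each vertex is (1-t)·p0[i] + t·p1[i].
  v1: (1-0.261)·(2.65,1.52) + 0.261·(3.93,0.84) = (2.9841,1.3425)
  v2: (1-0.261)·(-0.24,4.01) + 0.261·(1.63,2.85) = (0.2481,3.7072)
  v3: (1-0.261)·(-1.96,3.44) + 0.261·(0.15,2.54) = (-1.4093,3.2051)
  v4: (1-0.261)·(-4.17,-0.17) + 0.261·(-1.5,-0.5) = (-3.4731,-0.2561)
  v5: (1-0.261)·(-0.91,-1.97) + 0.261·(0.58,-3.07) = (-0.5211,-2.2571)
  v6: (1-0.261)·(0.85,-2.12) + 0.261·(3.09,-3.56) = (1.4346,-2.4958)
  v7: (1-0.261)·(2.31,-0.98) + 0.261·(3.93,-1.26) = (2.7328,-1.0531)
Shoelace sum Σ(x_i·y_{i+1} − x_{i+1}·y_i):
  i=1: 2.9841·3.7072 − 0.2481·1.3425 = +10.7297 (running +10.7297)
  i=2: 0.2481·3.2051 − -1.4093·3.7072 = +6.0197 (running +16.7493)
  i=3: -1.4093·-0.2561 − -3.4731·3.2051 = +11.4927 (running +28.2420)
  i=4: -3.4731·-2.2571 − -0.5211·-0.2561 = +7.7057 (running +35.9477)
  i=5: -0.5211·-2.4958 − 1.4346·-2.2571 = +4.5387 (running +40.4865)
  i=6: 1.4346·-1.0531 − 2.7328·-2.4958 = +5.3099 (running +45.7964)
  i=7: 2.7328·1.3425 − 2.9841·-1.0531 = +6.8113 (running +52.6077)
Area = |Σ|/2 = |52.6077|/2 = 26.3039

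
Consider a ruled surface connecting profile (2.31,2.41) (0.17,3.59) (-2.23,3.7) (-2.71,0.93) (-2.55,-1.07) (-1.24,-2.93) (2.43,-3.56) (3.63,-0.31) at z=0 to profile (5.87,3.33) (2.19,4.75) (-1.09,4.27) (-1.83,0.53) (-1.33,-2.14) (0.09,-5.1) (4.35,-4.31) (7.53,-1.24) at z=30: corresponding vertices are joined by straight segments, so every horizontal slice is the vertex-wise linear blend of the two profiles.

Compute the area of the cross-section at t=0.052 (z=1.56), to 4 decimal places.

Cross-section at t=0.052: each vertex is (1-t)·p0[i] + t·p1[i].
  v1: (1-0.052)·(2.31,2.41) + 0.052·(5.87,3.33) = (2.4951,2.4578)
  v2: (1-0.052)·(0.17,3.59) + 0.052·(2.19,4.75) = (0.2750,3.6503)
  v3: (1-0.052)·(-2.23,3.7) + 0.052·(-1.09,4.27) = (-2.1707,3.7296)
  v4: (1-0.052)·(-2.71,0.93) + 0.052·(-1.83,0.53) = (-2.6642,0.9092)
  v5: (1-0.052)·(-2.55,-1.07) + 0.052·(-1.33,-2.14) = (-2.4866,-1.1256)
  v6: (1-0.052)·(-1.24,-2.93) + 0.052·(0.09,-5.1) = (-1.1708,-3.0428)
  v7: (1-0.052)·(2.43,-3.56) + 0.052·(4.35,-4.31) = (2.5298,-3.5990)
  v8: (1-0.052)·(3.63,-0.31) + 0.052·(7.53,-1.24) = (3.8328,-0.3584)
Shoelace sum Σ(x_i·y_{i+1} − x_{i+1}·y_i):
  i=1: 2.4951·3.6503 − 0.2750·2.4578 = +8.4320 (running +8.4320)
  i=2: 0.2750·3.7296 − -2.1707·3.6503 = +8.9496 (running +17.3816)
  i=3: -2.1707·0.9092 − -2.6642·3.7296 = +7.9630 (running +25.3446)
  i=4: -2.6642·-1.1256 − -2.4866·0.9092 = +5.2598 (running +30.6044)
  i=5: -2.4866·-3.0428 − -1.1708·-1.1256 = +6.2483 (running +36.8527)
  i=6: -1.1708·-3.5990 − 2.5298·-3.0428 = +11.9118 (running +48.7644)
  i=7: 2.5298·-0.3584 − 3.8328·-3.5990 = +12.8877 (running +61.6521)
  i=8: 3.8328·2.4578 − 2.4951·-0.3584 = +10.3146 (running +71.9666)
Area = |Σ|/2 = |71.9666|/2 = 35.9833

Area at t=0.052: 35.9833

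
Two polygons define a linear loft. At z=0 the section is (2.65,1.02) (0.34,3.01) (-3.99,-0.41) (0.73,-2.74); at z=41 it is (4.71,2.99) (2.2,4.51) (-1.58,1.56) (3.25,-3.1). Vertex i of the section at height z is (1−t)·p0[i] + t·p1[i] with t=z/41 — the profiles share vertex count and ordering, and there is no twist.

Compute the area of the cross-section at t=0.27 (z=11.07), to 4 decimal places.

Cross-section at t=0.27: each vertex is (1-t)·p0[i] + t·p1[i].
  v1: (1-0.27)·(2.65,1.02) + 0.27·(4.71,2.99) = (3.2062,1.5519)
  v2: (1-0.27)·(0.34,3.01) + 0.27·(2.2,4.51) = (0.8422,3.4150)
  v3: (1-0.27)·(-3.99,-0.41) + 0.27·(-1.58,1.56) = (-3.3393,0.1219)
  v4: (1-0.27)·(0.73,-2.74) + 0.27·(3.25,-3.1) = (1.4104,-2.8372)
Shoelace sum Σ(x_i·y_{i+1} − x_{i+1}·y_i):
  i=1: 3.2062·3.4150 − 0.8422·1.5519 = +9.6422 (running +9.6422)
  i=2: 0.8422·0.1219 − -3.3393·3.4150 = +11.5064 (running +21.1485)
  i=3: -3.3393·-2.8372 − 1.4104·0.1219 = +9.3023 (running +30.4509)
  i=4: 1.4104·1.5519 − 3.2062·-2.8372 = +11.2854 (running +41.7363)
Area = |Σ|/2 = |41.7363|/2 = 20.8682

Area at t=0.27: 20.8682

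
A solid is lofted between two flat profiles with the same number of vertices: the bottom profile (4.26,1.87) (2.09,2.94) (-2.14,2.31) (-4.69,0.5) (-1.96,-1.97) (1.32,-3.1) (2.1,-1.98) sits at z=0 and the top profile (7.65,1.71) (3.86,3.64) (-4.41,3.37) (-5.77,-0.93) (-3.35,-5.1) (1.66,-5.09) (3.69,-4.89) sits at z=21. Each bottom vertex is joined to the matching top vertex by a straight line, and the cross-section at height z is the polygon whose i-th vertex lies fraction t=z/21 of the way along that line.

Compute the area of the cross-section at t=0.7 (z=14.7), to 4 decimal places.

Area at t=0.7: 69.8309

Cross-section at t=0.7: each vertex is (1-t)·p0[i] + t·p1[i].
  v1: (1-0.7)·(4.26,1.87) + 0.7·(7.65,1.71) = (6.6330,1.7580)
  v2: (1-0.7)·(2.09,2.94) + 0.7·(3.86,3.64) = (3.3290,3.4300)
  v3: (1-0.7)·(-2.14,2.31) + 0.7·(-4.41,3.37) = (-3.7290,3.0520)
  v4: (1-0.7)·(-4.69,0.5) + 0.7·(-5.77,-0.93) = (-5.4460,-0.5010)
  v5: (1-0.7)·(-1.96,-1.97) + 0.7·(-3.35,-5.1) = (-2.9330,-4.1610)
  v6: (1-0.7)·(1.32,-3.1) + 0.7·(1.66,-5.09) = (1.5580,-4.4930)
  v7: (1-0.7)·(2.1,-1.98) + 0.7·(3.69,-4.89) = (3.2130,-4.0170)
Shoelace sum Σ(x_i·y_{i+1} − x_{i+1}·y_i):
  i=1: 6.6330·3.4300 − 3.3290·1.7580 = +16.8988 (running +16.8988)
  i=2: 3.3290·3.0520 − -3.7290·3.4300 = +22.9506 (running +39.8494)
  i=3: -3.7290·-0.5010 − -5.4460·3.0520 = +18.4894 (running +58.3388)
  i=4: -5.4460·-4.1610 − -2.9330·-0.5010 = +21.1914 (running +79.5302)
  i=5: -2.9330·-4.4930 − 1.5580·-4.1610 = +19.6608 (running +99.1910)
  i=6: 1.5580·-4.0170 − 3.2130·-4.4930 = +8.1775 (running +107.3685)
  i=7: 3.2130·1.7580 − 6.6330·-4.0170 = +32.2932 (running +139.6617)
Area = |Σ|/2 = |139.6617|/2 = 69.8309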